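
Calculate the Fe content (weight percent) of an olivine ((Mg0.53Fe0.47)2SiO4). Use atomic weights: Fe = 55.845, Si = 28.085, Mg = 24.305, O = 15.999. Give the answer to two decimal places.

M((Mg0.53Fe0.47)2SiO4) = 170.339 g/mol.
Fe contributes 0.94 × 55.845 = 52.494 g per mole.
52.494/170.339 = 0.3082 → 30.82%.

30.82 weight percent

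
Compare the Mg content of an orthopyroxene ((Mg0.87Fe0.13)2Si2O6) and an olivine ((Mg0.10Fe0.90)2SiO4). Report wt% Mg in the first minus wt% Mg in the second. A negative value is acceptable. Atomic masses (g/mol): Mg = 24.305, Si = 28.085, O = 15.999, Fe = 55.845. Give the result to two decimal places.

M((Mg0.87Fe0.13)2Si2O6) = 208.974 g/mol, so wt% Mg = 42.291/208.974 × 100 = 20.24%.
M((Mg0.10Fe0.90)2SiO4) = 197.463 g/mol, so wt% Mg = 4.861/197.463 × 100 = 2.46%.
20.24 − 2.46 = 17.78 pp.

17.78 percentage points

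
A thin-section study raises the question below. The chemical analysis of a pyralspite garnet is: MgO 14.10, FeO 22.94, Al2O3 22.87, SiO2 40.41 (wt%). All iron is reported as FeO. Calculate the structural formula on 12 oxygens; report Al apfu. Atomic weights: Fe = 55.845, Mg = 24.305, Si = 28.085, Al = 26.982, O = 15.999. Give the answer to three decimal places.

MgO: 14.10/40.304 = 0.34984 mol → 0.34984 mol Mg, 0.34984 mol O.
FeO: 22.94/71.844 = 0.31930 mol → 0.31930 mol Fe, 0.31930 mol O.
Al2O3: 22.87/101.961 = 0.22430 mol → 0.44860 mol Al, 0.67290 mol O.
SiO2: 40.41/60.083 = 0.67257 mol → 0.67257 mol Si, 1.34514 mol O.
Total oxygen = 2.68718 mol. Normalization factor = 12/2.68718 = 4.46565.
Al per 12 O = 0.44860 × 4.46565 = 2.003.

2.003 Al apfu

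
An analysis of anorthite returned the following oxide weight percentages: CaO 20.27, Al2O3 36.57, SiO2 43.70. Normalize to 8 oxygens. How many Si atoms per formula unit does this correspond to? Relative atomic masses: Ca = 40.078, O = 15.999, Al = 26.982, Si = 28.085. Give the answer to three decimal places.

20.27 wt% CaO ÷ 56.077 g/mol = 0.36147 mol, giving 0.36147 Ca and 0.36147 O.
36.57 wt% Al2O3 ÷ 101.961 g/mol = 0.35867 mol, giving 0.71734 Al and 1.07601 O.
43.70 wt% SiO2 ÷ 60.083 g/mol = 0.72733 mol, giving 0.72733 Si and 1.45466 O.
Oxygen sums to 2.89214; scaling by 8/2.89214 = 2.76612 puts the formula on 8 O.
Si: 0.72733 × 2.76612 = 2.012 atoms per formula unit.

2.012 Si apfu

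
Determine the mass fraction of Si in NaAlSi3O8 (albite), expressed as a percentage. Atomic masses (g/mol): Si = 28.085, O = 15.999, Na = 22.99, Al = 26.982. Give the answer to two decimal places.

32.13 weight percent

Formula mass = 1·22.99 + 1·26.982 + 3·28.085 + 8·15.999 = 262.219 g/mol, of which 84.255 g is Si.
So Si makes up 84.255/262.219 = 0.3213 of the mass, i.e. 32.13%.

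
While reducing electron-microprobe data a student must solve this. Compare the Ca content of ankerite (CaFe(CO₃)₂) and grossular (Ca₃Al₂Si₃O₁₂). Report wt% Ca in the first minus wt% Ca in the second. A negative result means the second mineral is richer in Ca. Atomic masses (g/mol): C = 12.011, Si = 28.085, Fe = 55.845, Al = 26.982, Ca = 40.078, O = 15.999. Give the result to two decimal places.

-8.13 percentage points

First mineral: 40.078 g Ca in 215.939 g formula = 18.56 wt% Ca.
Second mineral: 120.234 g Ca in 450.441 g formula = 26.69 wt% Ca.
18.56% − 26.69% gives a difference of -8.13 percentage points.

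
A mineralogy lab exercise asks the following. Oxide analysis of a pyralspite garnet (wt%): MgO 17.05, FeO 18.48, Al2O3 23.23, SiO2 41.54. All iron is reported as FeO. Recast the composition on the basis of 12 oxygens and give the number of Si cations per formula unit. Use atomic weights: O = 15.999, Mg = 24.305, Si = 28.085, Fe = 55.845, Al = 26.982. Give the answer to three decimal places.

3.021 Si apfu

17.05 wt% MgO ÷ 40.304 g/mol = 0.42303 mol, giving 0.42303 Mg and 0.42303 O.
18.48 wt% FeO ÷ 71.844 g/mol = 0.25722 mol, giving 0.25722 Fe and 0.25722 O.
23.23 wt% Al2O3 ÷ 101.961 g/mol = 0.22783 mol, giving 0.45566 Al and 0.68349 O.
41.54 wt% SiO2 ÷ 60.083 g/mol = 0.69138 mol, giving 0.69138 Si and 1.38276 O.
Oxygen sums to 2.74650; scaling by 12/2.74650 = 4.36920 puts the formula on 12 O.
Si: 0.69138 × 4.36920 = 3.021 atoms per formula unit.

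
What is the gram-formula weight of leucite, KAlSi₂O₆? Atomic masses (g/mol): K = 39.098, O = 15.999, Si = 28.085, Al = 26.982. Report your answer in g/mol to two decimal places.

218.24 g/mol

The formula mass is the sum 1·39.098 + 1·26.982 + 2·28.085 + 6·15.999.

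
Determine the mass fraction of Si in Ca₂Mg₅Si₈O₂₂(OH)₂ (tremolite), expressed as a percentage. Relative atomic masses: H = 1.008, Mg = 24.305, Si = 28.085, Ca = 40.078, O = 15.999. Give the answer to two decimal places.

Molar mass of Ca₂Mg₅Si₈O₂₂(OH)₂: 2·40.078 + 5·24.305 + 8·28.085 + 24·15.999 + 2·1.008 = 812.353 g/mol.
Mass of Si per formula unit: 8 × 28.085 = 224.680 g.
Weight fraction Si = 224.680 / 812.353 = 0.2766.

27.66 mass %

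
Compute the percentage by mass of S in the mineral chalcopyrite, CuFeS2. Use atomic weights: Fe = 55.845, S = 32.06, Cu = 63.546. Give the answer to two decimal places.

Molar mass of CuFeS2: 1*63.546 + 1*55.845 + 2*32.06 = 183.511 g/mol.
Mass of S per formula unit: 2 × 32.06 = 64.120 g.
Weight fraction S = 64.120 / 183.511 = 0.3494.

34.94 mass %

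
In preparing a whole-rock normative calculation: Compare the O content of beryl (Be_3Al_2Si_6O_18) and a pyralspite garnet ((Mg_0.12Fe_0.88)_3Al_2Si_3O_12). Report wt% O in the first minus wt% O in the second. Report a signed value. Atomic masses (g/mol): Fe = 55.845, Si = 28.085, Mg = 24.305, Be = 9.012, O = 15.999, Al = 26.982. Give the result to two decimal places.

14.11 percentage points

M(Be_3Al_2Si_6O_18) = 537.492 g/mol, so wt% O = 287.982/537.492 × 100 = 53.58%.
M((Mg_0.12Fe_0.88)_3Al_2Si_3O_12) = 486.388 g/mol, so wt% O = 191.988/486.388 × 100 = 39.47%.
53.58 − 39.47 = 14.11 pp.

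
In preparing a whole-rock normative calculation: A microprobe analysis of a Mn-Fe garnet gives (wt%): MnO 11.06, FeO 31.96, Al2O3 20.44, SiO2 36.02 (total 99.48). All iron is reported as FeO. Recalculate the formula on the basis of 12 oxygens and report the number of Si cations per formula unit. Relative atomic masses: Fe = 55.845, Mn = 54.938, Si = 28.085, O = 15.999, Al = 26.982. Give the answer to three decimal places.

2.996 Si apfu

11.06 wt% MnO ÷ 70.937 g/mol = 0.15591 mol, giving 0.15591 Mn and 0.15591 O.
31.96 wt% FeO ÷ 71.844 g/mol = 0.44485 mol, giving 0.44485 Fe and 0.44485 O.
20.44 wt% Al2O3 ÷ 101.961 g/mol = 0.20047 mol, giving 0.40094 Al and 0.60141 O.
36.02 wt% SiO2 ÷ 60.083 g/mol = 0.59950 mol, giving 0.59950 Si and 1.19900 O.
Oxygen sums to 2.40117; scaling by 12/2.40117 = 4.99756 puts the formula on 12 O.
Si: 0.59950 × 4.99756 = 2.996 atoms per formula unit.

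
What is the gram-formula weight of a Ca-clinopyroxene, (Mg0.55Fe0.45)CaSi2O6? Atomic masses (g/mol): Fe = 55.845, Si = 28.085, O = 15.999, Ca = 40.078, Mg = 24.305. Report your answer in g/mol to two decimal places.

M = 0.55·24.305 + 0.45·55.845 + 1·40.078 + 2·28.085 + 6·15.999

230.74 g/mol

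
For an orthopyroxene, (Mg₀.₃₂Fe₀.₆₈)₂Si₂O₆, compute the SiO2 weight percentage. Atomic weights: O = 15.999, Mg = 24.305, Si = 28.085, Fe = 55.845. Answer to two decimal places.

49.32 wt%

Molar mass of (Mg₀.₃₂Fe₀.₆₈)₂Si₂O₆ = 0.64×24.305 + 1.36×55.845 + 2×28.085 + 6×15.999 = 243.668 g/mol.
Each formula unit contains 2 Si, equivalent to 2/1 = 2.0000 mol SiO2.
M(SiO2) = 1×28.085 + 2×15.999 = 60.083 g/mol.
Mass of SiO2 per formula unit = 2.0000 × 60.083 = 120.166 g.
SiO2 wt% = 120.166 / 243.668 × 100 = 49.32%.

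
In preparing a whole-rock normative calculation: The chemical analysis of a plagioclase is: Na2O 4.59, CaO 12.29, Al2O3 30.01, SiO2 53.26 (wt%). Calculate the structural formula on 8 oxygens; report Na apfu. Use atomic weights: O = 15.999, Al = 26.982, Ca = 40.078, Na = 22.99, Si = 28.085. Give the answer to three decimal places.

0.402 Na apfu

Na2O: 4.59/61.979 = 0.07406 mol → 0.14812 mol Na, 0.07406 mol O.
CaO: 12.29/56.077 = 0.21916 mol → 0.21916 mol Ca, 0.21916 mol O.
Al2O3: 30.01/101.961 = 0.29433 mol → 0.58866 mol Al, 0.88299 mol O.
SiO2: 53.26/60.083 = 0.88644 mol → 0.88644 mol Si, 1.77288 mol O.
Total oxygen = 2.94909 mol. Normalization factor = 8/2.94909 = 2.71270.
Na per 8 O = 0.14812 × 2.71270 = 0.402.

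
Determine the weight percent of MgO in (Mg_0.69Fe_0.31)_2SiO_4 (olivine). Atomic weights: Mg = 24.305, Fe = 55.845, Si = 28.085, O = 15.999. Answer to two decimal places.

34.71 wt%

Formula mass = 160.246 g/mol.
1.38 Mg → 1.3800 mol MgO per formula unit; M(MgO) = 40.304, so MgO mass = 55.620 g.
55.620/160.246 × 100 = 34.71 wt%.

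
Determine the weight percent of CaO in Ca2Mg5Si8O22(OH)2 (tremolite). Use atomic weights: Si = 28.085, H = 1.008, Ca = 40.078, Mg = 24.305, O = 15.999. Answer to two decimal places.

Molar mass of Ca2Mg5Si8O22(OH)2 = 2·40.078 + 5·24.305 + 8·28.085 + 24·15.999 + 2·1.008 = 812.353 g/mol.
Each formula unit contains 2 Ca, equivalent to 2/1 = 2.0000 mol CaO.
M(CaO) = 1×40.078 + 1×15.999 = 56.077 g/mol.
Mass of CaO per formula unit = 2.0000 × 56.077 = 112.154 g.
CaO wt% = 112.154 / 812.353 × 100 = 13.81%.

13.81 wt%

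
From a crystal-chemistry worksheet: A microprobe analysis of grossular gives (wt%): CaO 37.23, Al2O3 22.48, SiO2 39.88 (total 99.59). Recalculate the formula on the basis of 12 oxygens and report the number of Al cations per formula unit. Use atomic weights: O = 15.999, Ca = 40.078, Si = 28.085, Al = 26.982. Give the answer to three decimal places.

1.995 Al apfu

CaO: 37.23/56.077 = 0.66391 mol → 0.66391 mol Ca, 0.66391 mol O.
Al2O3: 22.48/101.961 = 0.22048 mol → 0.44096 mol Al, 0.66144 mol O.
SiO2: 39.88/60.083 = 0.66375 mol → 0.66375 mol Si, 1.32750 mol O.
Total oxygen = 2.65285 mol. Normalization factor = 12/2.65285 = 4.52344.
Al per 12 O = 0.44096 × 4.52344 = 1.995.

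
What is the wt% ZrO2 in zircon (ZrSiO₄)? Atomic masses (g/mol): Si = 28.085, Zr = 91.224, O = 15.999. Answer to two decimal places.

67.22 wt%

Formula mass = 183.305 g/mol.
1 Zr → 1.0000 mol ZrO2 per formula unit; M(ZrO2) = 123.222, so ZrO2 mass = 123.222 g.
123.222/183.305 × 100 = 67.22 wt%.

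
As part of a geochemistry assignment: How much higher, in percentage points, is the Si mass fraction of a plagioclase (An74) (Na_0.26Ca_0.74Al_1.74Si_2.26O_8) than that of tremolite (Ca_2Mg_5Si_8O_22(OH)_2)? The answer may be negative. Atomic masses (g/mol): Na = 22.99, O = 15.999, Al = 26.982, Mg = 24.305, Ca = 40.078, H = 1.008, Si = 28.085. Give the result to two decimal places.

-4.50 percentage points

M(Na_0.26Ca_0.74Al_1.74Si_2.26O_8) = 274.048 g/mol, so wt% Si = 63.472/274.048 × 100 = 23.16%.
M(Ca_2Mg_5Si_8O_22(OH)_2) = 812.353 g/mol, so wt% Si = 224.680/812.353 × 100 = 27.66%.
23.16 − 27.66 = -4.50 pp.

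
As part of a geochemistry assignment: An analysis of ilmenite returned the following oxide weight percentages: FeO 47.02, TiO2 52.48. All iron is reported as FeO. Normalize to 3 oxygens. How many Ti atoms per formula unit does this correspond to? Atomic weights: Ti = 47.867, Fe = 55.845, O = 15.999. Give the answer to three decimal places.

FeO: 47.02/71.844 = 0.65447 mol → 0.65447 mol Fe, 0.65447 mol O.
TiO2: 52.48/79.865 = 0.65711 mol → 0.65711 mol Ti, 1.31422 mol O.
Total oxygen = 1.96869 mol. Normalization factor = 3/1.96869 = 1.52386.
Ti per 3 O = 0.65711 × 1.52386 = 1.001.

1.001 Ti apfu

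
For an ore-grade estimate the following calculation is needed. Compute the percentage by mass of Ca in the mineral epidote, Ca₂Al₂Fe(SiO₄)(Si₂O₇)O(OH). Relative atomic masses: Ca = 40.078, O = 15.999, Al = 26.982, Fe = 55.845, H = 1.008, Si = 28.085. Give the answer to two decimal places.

Molar mass of Ca₂Al₂Fe(SiO₄)(Si₂O₇)O(OH): 2×40.078 + 2×26.982 + 1×55.845 + 3×28.085 + 13×15.999 + 1×1.008 = 483.215 g/mol.
Mass of Ca per formula unit: 2 × 40.078 = 80.156 g.
Weight fraction Ca = 80.156 / 483.215 = 0.1659.

16.59 wt%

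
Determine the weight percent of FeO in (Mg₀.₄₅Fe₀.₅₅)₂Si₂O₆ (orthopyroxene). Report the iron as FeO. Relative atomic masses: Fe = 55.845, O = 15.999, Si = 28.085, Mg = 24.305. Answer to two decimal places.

Formula mass = 235.468 g/mol.
1.10 Fe → 1.1000 mol FeO per formula unit; M(FeO) = 71.844, so FeO mass = 79.028 g.
79.028/235.468 × 100 = 33.56 wt%.

33.56 wt%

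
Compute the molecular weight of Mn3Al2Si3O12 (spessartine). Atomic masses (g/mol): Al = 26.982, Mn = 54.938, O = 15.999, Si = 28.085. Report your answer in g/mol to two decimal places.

The formula mass is the sum 3*54.938 + 2*26.982 + 3*28.085 + 12*15.999.

495.02 g/mol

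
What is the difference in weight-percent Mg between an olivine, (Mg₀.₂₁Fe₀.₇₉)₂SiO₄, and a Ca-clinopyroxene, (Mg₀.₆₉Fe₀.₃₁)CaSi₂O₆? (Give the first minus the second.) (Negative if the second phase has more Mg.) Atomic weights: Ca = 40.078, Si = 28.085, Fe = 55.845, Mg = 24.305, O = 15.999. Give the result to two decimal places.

-2.05 percentage points

First mineral: 10.208 g Mg in 190.524 g formula = 5.36 wt% Mg.
Second mineral: 16.770 g Mg in 226.324 g formula = 7.41 wt% Mg.
5.36% − 7.41% gives a difference of -2.05 percentage points.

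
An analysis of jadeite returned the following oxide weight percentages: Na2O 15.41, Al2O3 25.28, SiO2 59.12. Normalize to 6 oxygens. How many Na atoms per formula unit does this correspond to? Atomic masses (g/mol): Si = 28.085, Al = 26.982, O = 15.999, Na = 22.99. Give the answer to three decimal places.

Na2O: 15.41/61.979 = 0.24863 mol → 0.49726 mol Na, 0.24863 mol O.
Al2O3: 25.28/101.961 = 0.24794 mol → 0.49588 mol Al, 0.74382 mol O.
SiO2: 59.12/60.083 = 0.98397 mol → 0.98397 mol Si, 1.96794 mol O.
Total oxygen = 2.96039 mol. Normalization factor = 6/2.96039 = 2.02676.
Na per 6 O = 0.49726 × 2.02676 = 1.008.

1.008 Na apfu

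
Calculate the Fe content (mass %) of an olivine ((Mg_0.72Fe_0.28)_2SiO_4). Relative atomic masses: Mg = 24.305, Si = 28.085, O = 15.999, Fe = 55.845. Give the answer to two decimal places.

19.75 mass %

M((Mg_0.72Fe_0.28)_2SiO_4) = 158.353 g/mol.
Fe contributes 0.56 × 55.845 = 31.273 g per mole.
31.273/158.353 = 0.1975 → 19.75%.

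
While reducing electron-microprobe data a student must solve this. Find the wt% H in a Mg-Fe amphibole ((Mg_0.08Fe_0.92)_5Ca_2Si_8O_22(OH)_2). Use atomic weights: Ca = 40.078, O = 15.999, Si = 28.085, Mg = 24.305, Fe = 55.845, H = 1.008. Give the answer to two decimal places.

0.21 mass %

Molar mass of (Mg_0.08Fe_0.92)_5Ca_2Si_8O_22(OH)_2: 0.40·24.305 + 4.60·55.845 + 2·40.078 + 8·28.085 + 24·15.999 + 2·1.008 = 957.437 g/mol.
Mass of H per formula unit: 2 × 1.008 = 2.016 g.
Weight fraction H = 2.016 / 957.437 = 0.0021.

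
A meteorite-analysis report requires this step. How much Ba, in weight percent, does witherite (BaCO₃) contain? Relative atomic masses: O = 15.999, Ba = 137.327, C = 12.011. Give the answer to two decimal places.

Molar mass of BaCO₃: 1*137.327 + 1*12.011 + 3*15.999 = 197.335 g/mol.
Mass of Ba per formula unit: 1 × 137.327 = 137.327 g.
Weight fraction Ba = 137.327 / 197.335 = 0.6959.

69.59 weight percent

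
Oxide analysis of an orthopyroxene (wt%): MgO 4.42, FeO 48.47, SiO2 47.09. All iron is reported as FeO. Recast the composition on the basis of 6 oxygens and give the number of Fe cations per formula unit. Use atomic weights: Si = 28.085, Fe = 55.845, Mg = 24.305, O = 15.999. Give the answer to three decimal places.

MgO: 4.42/40.304 = 0.10967 mol → 0.10967 mol Mg, 0.10967 mol O.
FeO: 48.47/71.844 = 0.67466 mol → 0.67466 mol Fe, 0.67466 mol O.
SiO2: 47.09/60.083 = 0.78375 mol → 0.78375 mol Si, 1.56750 mol O.
Total oxygen = 2.35183 mol. Normalization factor = 6/2.35183 = 2.55120.
Fe per 6 O = 0.67466 × 2.55120 = 1.721.

1.721 Fe apfu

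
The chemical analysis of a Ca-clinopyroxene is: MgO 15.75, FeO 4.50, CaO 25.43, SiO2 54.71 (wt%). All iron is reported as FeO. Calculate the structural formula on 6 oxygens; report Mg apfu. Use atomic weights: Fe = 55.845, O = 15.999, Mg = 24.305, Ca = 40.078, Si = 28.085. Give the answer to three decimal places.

MgO (M=40.304): mol = 0.39078; Mg = 0.39078, O = 0.39078.
FeO (M=71.844): mol = 0.06264; Fe = 0.06264, O = 0.06264.
CaO (M=56.077): mol = 0.45348; Ca = 0.45348, O = 0.45348.
SiO2 (M=60.083): mol = 0.91057; Si = 0.91057, O = 1.82114.
ΣO = 2.72804; factor = 6/ΣO = 2.19938.
Mg apfu = 0.39078 × 2.19938 = 0.859.

0.859 Mg apfu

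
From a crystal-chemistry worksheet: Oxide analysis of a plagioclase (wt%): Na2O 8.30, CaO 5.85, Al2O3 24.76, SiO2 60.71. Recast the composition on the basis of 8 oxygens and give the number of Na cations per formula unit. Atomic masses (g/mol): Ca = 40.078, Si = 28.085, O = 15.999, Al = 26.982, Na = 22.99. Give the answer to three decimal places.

8.30 wt% Na2O ÷ 61.979 g/mol = 0.13392 mol, giving 0.26784 Na and 0.13392 O.
5.85 wt% CaO ÷ 56.077 g/mol = 0.10432 mol, giving 0.10432 Ca and 0.10432 O.
24.76 wt% Al2O3 ÷ 101.961 g/mol = 0.24284 mol, giving 0.48568 Al and 0.72852 O.
60.71 wt% SiO2 ÷ 60.083 g/mol = 1.01044 mol, giving 1.01044 Si and 2.02088 O.
Oxygen sums to 2.98764; scaling by 8/2.98764 = 2.67770 puts the formula on 8 O.
Na: 0.26784 × 2.67770 = 0.717 atoms per formula unit.

0.717 Na apfu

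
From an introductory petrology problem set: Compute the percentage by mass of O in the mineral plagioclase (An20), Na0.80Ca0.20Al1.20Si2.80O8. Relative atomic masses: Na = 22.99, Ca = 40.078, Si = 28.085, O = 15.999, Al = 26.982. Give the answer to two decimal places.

Formula mass = 0.80×22.99 + 0.20×40.078 + 1.20×26.982 + 2.80×28.085 + 8×15.999 = 265.416 g/mol, of which 127.992 g is O.
So O makes up 127.992/265.416 = 0.4822 of the mass, i.e. 48.22%.

48.22 weight percent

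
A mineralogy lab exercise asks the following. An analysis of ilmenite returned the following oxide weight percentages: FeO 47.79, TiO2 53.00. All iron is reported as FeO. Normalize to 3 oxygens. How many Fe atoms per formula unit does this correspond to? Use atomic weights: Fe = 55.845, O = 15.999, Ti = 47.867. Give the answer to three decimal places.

FeO: 47.79/71.844 = 0.66519 mol → 0.66519 mol Fe, 0.66519 mol O.
TiO2: 53.00/79.865 = 0.66362 mol → 0.66362 mol Ti, 1.32724 mol O.
Total oxygen = 1.99243 mol. Normalization factor = 3/1.99243 = 1.50570.
Fe per 3 O = 0.66519 × 1.50570 = 1.002.

1.002 Fe apfu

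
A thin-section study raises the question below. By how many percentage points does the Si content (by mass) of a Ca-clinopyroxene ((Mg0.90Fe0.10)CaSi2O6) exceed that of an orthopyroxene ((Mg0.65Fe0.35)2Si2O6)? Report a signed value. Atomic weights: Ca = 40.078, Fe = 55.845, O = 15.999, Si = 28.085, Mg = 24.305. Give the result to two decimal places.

First mineral: 56.170 g Si in 219.701 g formula = 25.57 wt% Si.
Second mineral: 56.170 g Si in 222.852 g formula = 25.21 wt% Si.
25.57% − 25.21% gives a difference of 0.36 percentage points.

0.36 percentage points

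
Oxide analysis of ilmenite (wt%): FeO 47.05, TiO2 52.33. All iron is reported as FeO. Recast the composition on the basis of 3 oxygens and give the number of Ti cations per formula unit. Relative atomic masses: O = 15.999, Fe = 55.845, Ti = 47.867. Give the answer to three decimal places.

1.000 Ti apfu

47.05 wt% FeO ÷ 71.844 g/mol = 0.65489 mol, giving 0.65489 Fe and 0.65489 O.
52.33 wt% TiO2 ÷ 79.865 g/mol = 0.65523 mol, giving 0.65523 Ti and 1.31046 O.
Oxygen sums to 1.96535; scaling by 3/1.96535 = 1.52645 puts the formula on 3 O.
Ti: 0.65523 × 1.52645 = 1.000 atoms per formula unit.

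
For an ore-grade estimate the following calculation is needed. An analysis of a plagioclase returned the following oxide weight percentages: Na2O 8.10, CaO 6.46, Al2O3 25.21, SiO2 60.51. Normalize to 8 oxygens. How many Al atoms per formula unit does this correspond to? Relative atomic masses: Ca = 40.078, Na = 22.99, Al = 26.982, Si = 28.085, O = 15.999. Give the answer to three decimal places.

Na2O (M=61.979): mol = 0.13069; Na = 0.26138, O = 0.13069.
CaO (M=56.077): mol = 0.11520; Ca = 0.11520, O = 0.11520.
Al2O3 (M=101.961): mol = 0.24725; Al = 0.49450, O = 0.74175.
SiO2 (M=60.083): mol = 1.00711; Si = 1.00711, O = 2.01422.
ΣO = 3.00186; factor = 8/ΣO = 2.66501.
Al apfu = 0.49450 × 2.66501 = 1.318.

1.318 Al apfu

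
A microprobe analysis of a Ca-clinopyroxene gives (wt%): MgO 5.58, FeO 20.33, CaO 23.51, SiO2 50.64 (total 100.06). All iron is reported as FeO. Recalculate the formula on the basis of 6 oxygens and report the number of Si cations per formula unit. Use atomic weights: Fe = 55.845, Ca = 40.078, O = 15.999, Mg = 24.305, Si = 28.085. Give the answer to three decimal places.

MgO: 5.58/40.304 = 0.13845 mol → 0.13845 mol Mg, 0.13845 mol O.
FeO: 20.33/71.844 = 0.28297 mol → 0.28297 mol Fe, 0.28297 mol O.
CaO: 23.51/56.077 = 0.41924 mol → 0.41924 mol Ca, 0.41924 mol O.
SiO2: 50.64/60.083 = 0.84283 mol → 0.84283 mol Si, 1.68566 mol O.
Total oxygen = 2.52632 mol. Normalization factor = 6/2.52632 = 2.37500.
Si per 6 O = 0.84283 × 2.37500 = 2.002.

2.002 Si apfu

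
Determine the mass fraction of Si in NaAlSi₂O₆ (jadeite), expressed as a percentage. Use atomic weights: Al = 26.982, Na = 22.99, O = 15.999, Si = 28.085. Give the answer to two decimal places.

Molar mass of NaAlSi₂O₆: 1*22.99 + 1*26.982 + 2*28.085 + 6*15.999 = 202.136 g/mol.
Mass of Si per formula unit: 2 × 28.085 = 56.170 g.
Weight fraction Si = 56.170 / 202.136 = 0.2779.

27.79 mass %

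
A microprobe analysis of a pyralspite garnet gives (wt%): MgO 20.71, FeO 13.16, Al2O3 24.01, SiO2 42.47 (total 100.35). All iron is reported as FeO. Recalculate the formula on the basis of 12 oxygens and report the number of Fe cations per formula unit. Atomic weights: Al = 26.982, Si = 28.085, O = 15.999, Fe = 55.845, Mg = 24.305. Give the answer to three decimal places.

0.780 Fe apfu

20.71 wt% MgO ÷ 40.304 g/mol = 0.51384 mol, giving 0.51384 Mg and 0.51384 O.
13.16 wt% FeO ÷ 71.844 g/mol = 0.18317 mol, giving 0.18317 Fe and 0.18317 O.
24.01 wt% Al2O3 ÷ 101.961 g/mol = 0.23548 mol, giving 0.47096 Al and 0.70644 O.
42.47 wt% SiO2 ÷ 60.083 g/mol = 0.70686 mol, giving 0.70686 Si and 1.41372 O.
Oxygen sums to 2.81717; scaling by 12/2.81717 = 4.25959 puts the formula on 12 O.
Fe: 0.18317 × 4.25959 = 0.780 atoms per formula unit.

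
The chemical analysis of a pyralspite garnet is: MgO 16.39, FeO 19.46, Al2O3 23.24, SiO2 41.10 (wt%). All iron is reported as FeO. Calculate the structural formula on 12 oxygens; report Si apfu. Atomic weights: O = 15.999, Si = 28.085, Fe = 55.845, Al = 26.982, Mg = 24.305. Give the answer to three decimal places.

3.007 Si apfu

MgO: 16.39/40.304 = 0.40666 mol → 0.40666 mol Mg, 0.40666 mol O.
FeO: 19.46/71.844 = 0.27086 mol → 0.27086 mol Fe, 0.27086 mol O.
Al2O3: 23.24/101.961 = 0.22793 mol → 0.45586 mol Al, 0.68379 mol O.
SiO2: 41.10/60.083 = 0.68405 mol → 0.68405 mol Si, 1.36810 mol O.
Total oxygen = 2.72941 mol. Normalization factor = 12/2.72941 = 4.39655.
Si per 12 O = 0.68405 × 4.39655 = 3.007.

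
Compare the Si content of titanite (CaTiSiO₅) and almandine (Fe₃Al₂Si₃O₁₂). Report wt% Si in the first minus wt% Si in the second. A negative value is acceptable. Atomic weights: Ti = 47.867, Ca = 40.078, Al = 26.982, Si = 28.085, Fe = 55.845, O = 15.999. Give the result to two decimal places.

-2.60 percentage points

First mineral: 28.085 g Si in 196.025 g formula = 14.33 wt% Si.
Second mineral: 84.255 g Si in 497.742 g formula = 16.93 wt% Si.
14.33% − 16.93% gives a difference of -2.60 percentage points.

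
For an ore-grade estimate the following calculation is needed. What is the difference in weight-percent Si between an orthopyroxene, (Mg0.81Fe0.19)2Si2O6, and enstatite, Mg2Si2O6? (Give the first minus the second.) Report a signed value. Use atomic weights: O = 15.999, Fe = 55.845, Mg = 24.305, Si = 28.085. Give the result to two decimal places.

Si in (Mg0.81Fe0.19)2Si2O6: molar mass 212.759 g/mol; 2×28.085 = 56.170 g → 26.40 wt%.
Si in Mg2Si2O6: molar mass 200.774 g/mol; 2×28.085 = 56.170 g → 27.98 wt%.
Difference = 26.40 − 27.98 = -1.58 percentage points.

-1.58 percentage points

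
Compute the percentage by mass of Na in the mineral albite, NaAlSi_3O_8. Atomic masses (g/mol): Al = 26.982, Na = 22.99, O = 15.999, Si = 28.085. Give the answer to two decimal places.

Molar mass of NaAlSi_3O_8: 1×22.99 + 1×26.982 + 3×28.085 + 8×15.999 = 262.219 g/mol.
Mass of Na per formula unit: 1 × 22.99 = 22.990 g.
Weight fraction Na = 22.990 / 262.219 = 0.0877.

8.77 mass %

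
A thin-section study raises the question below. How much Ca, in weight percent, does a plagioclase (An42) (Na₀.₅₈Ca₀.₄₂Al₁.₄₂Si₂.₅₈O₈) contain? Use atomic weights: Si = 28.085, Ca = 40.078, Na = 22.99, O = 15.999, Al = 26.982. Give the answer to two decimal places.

Formula mass = 0.58·22.99 + 0.42·40.078 + 1.42·26.982 + 2.58·28.085 + 8·15.999 = 268.933 g/mol, of which 16.833 g is Ca.
So Ca makes up 16.833/268.933 = 0.0626 of the mass, i.e. 6.26%.

6.26 weight percent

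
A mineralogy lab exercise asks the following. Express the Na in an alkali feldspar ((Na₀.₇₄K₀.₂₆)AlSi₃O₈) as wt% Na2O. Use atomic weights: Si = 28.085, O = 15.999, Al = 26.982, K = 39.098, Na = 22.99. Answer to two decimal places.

8.61 wt%

Molar mass of (Na₀.₇₄K₀.₂₆)AlSi₃O₈ = 0.74·22.99 + 0.26·39.098 + 1·26.982 + 3·28.085 + 8·15.999 = 266.407 g/mol.
Each formula unit contains 0.74 Na, equivalent to 0.74/2 = 0.3700 mol Na2O.
M(Na2O) = 2×22.99 + 1×15.999 = 61.979 g/mol.
Mass of Na2O per formula unit = 0.3700 × 61.979 = 22.932 g.
Na2O wt% = 22.932 / 266.407 × 100 = 8.61%.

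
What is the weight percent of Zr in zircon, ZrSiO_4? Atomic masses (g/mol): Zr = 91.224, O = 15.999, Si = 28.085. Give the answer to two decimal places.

49.77 weight percent

M(ZrSiO_4) = 183.305 g/mol.
Zr contributes 1 × 91.224 = 91.224 g per mole.
91.224/183.305 = 0.4977 → 49.77%.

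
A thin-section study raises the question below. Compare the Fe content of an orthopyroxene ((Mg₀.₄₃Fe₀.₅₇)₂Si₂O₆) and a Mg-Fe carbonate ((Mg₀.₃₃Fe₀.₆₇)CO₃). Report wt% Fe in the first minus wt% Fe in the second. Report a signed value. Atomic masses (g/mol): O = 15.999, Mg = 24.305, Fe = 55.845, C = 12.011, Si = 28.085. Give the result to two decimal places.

First mineral: 63.663 g Fe in 236.730 g formula = 26.89 wt% Fe.
Second mineral: 37.416 g Fe in 105.445 g formula = 35.48 wt% Fe.
26.89% − 35.48% gives a difference of -8.59 percentage points.

-8.59 percentage points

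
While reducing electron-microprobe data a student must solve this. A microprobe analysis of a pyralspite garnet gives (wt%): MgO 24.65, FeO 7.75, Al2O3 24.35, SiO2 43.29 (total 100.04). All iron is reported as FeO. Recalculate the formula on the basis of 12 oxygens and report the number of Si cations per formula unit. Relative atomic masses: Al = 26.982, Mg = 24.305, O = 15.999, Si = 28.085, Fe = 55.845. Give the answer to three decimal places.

24.65 wt% MgO ÷ 40.304 g/mol = 0.61160 mol, giving 0.61160 Mg and 0.61160 O.
7.75 wt% FeO ÷ 71.844 g/mol = 0.10787 mol, giving 0.10787 Fe and 0.10787 O.
24.35 wt% Al2O3 ÷ 101.961 g/mol = 0.23882 mol, giving 0.47764 Al and 0.71646 O.
43.29 wt% SiO2 ÷ 60.083 g/mol = 0.72050 mol, giving 0.72050 Si and 1.44100 O.
Oxygen sums to 2.87693; scaling by 12/2.87693 = 4.17111 puts the formula on 12 O.
Si: 0.72050 × 4.17111 = 3.005 atoms per formula unit.

3.005 Si apfu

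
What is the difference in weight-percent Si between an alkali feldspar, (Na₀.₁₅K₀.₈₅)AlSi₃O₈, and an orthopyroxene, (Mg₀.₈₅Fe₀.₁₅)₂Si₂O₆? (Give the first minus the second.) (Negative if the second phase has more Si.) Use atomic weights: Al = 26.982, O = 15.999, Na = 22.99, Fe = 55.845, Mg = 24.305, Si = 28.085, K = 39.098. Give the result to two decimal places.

Si in (Na₀.₁₅K₀.₈₅)AlSi₃O₈: molar mass 275.911 g/mol; 3×28.085 = 84.255 g → 30.54 wt%.
Si in (Mg₀.₈₅Fe₀.₁₅)₂Si₂O₆: molar mass 210.236 g/mol; 2×28.085 = 56.170 g → 26.72 wt%.
Difference = 30.54 − 26.72 = 3.82 percentage points.

3.82 percentage points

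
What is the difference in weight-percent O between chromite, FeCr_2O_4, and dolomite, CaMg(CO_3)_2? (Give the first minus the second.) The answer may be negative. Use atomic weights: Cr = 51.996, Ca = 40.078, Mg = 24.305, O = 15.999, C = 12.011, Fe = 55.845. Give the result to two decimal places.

M(FeCr_2O_4) = 223.833 g/mol, so wt% O = 63.996/223.833 × 100 = 28.59%.
M(CaMg(CO_3)_2) = 184.399 g/mol, so wt% O = 95.994/184.399 × 100 = 52.06%.
28.59 − 52.06 = -23.47 pp.

-23.47 percentage points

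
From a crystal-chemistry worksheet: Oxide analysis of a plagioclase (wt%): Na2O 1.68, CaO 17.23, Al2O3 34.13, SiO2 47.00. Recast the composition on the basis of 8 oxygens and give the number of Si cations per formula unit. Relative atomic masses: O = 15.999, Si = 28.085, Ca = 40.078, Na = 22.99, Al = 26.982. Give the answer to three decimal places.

Na2O (M=61.979): mol = 0.02711; Na = 0.05422, O = 0.02711.
CaO (M=56.077): mol = 0.30726; Ca = 0.30726, O = 0.30726.
Al2O3 (M=101.961): mol = 0.33474; Al = 0.66948, O = 1.00422.
SiO2 (M=60.083): mol = 0.78225; Si = 0.78225, O = 1.56450.
ΣO = 2.90309; factor = 8/ΣO = 2.75568.
Si apfu = 0.78225 × 2.75568 = 2.156.

2.156 Si apfu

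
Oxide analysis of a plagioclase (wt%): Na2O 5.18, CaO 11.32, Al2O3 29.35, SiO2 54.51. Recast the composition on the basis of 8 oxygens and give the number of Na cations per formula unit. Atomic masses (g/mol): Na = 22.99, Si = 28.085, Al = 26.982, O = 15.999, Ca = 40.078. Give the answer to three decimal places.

Na2O: 5.18/61.979 = 0.08358 mol → 0.16716 mol Na, 0.08358 mol O.
CaO: 11.32/56.077 = 0.20187 mol → 0.20187 mol Ca, 0.20187 mol O.
Al2O3: 29.35/101.961 = 0.28786 mol → 0.57572 mol Al, 0.86358 mol O.
SiO2: 54.51/60.083 = 0.90724 mol → 0.90724 mol Si, 1.81448 mol O.
Total oxygen = 2.96351 mol. Normalization factor = 8/2.96351 = 2.69950.
Na per 8 O = 0.16716 × 2.69950 = 0.451.

0.451 Na apfu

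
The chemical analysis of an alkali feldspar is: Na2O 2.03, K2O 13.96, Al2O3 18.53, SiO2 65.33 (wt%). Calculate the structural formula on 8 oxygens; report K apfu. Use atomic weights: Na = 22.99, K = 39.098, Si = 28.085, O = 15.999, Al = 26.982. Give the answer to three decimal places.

2.03 wt% Na2O ÷ 61.979 g/mol = 0.03275 mol, giving 0.06550 Na and 0.03275 O.
13.96 wt% K2O ÷ 94.195 g/mol = 0.14820 mol, giving 0.29640 K and 0.14820 O.
18.53 wt% Al2O3 ÷ 101.961 g/mol = 0.18174 mol, giving 0.36348 Al and 0.54522 O.
65.33 wt% SiO2 ÷ 60.083 g/mol = 1.08733 mol, giving 1.08733 Si and 2.17466 O.
Oxygen sums to 2.90083; scaling by 8/2.90083 = 2.75783 puts the formula on 8 O.
K: 0.29640 × 2.75783 = 0.817 atoms per formula unit.

0.817 K apfu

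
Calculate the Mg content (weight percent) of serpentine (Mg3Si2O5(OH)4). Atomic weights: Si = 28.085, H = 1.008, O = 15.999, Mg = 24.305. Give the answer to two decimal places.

26.31 weight percent

Formula mass = 3*24.305 + 2*28.085 + 9*15.999 + 4*1.008 = 277.108 g/mol, of which 72.915 g is Mg.
So Mg makes up 72.915/277.108 = 0.2631 of the mass, i.e. 26.31%.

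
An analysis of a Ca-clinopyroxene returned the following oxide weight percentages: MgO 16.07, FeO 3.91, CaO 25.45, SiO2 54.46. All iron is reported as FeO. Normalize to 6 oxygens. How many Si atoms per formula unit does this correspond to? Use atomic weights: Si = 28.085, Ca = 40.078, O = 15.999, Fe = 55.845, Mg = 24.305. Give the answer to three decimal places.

MgO: 16.07/40.304 = 0.39872 mol → 0.39872 mol Mg, 0.39872 mol O.
FeO: 3.91/71.844 = 0.05442 mol → 0.05442 mol Fe, 0.05442 mol O.
CaO: 25.45/56.077 = 0.45384 mol → 0.45384 mol Ca, 0.45384 mol O.
SiO2: 54.46/60.083 = 0.90641 mol → 0.90641 mol Si, 1.81282 mol O.
Total oxygen = 2.71980 mol. Normalization factor = 6/2.71980 = 2.20604.
Si per 6 O = 0.90641 × 2.20604 = 2.000.

2.000 Si apfu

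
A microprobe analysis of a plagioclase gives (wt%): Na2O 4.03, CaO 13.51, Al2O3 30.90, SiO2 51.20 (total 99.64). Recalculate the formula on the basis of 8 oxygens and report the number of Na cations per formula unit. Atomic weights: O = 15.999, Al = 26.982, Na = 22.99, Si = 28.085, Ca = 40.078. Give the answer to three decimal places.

Na2O (M=61.979): mol = 0.06502; Na = 0.13004, O = 0.06502.
CaO (M=56.077): mol = 0.24092; Ca = 0.24092, O = 0.24092.
Al2O3 (M=101.961): mol = 0.30306; Al = 0.60612, O = 0.90918.
SiO2 (M=60.083): mol = 0.85215; Si = 0.85215, O = 1.70430.
ΣO = 2.91942; factor = 8/ΣO = 2.74027.
Na apfu = 0.13004 × 2.74027 = 0.356.

0.356 Na apfu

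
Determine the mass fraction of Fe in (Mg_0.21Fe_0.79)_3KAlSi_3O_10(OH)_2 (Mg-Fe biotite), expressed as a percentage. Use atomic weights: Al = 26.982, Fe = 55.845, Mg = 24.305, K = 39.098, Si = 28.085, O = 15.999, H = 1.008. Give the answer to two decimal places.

Molar mass of (Mg_0.21Fe_0.79)_3KAlSi_3O_10(OH)_2: 0.63*24.305 + 2.37*55.845 + 1*39.098 + 1*26.982 + 3*28.085 + 12*15.999 + 2*1.008 = 492.004 g/mol.
Mass of Fe per formula unit: 2.37 × 55.845 = 132.353 g.
Weight fraction Fe = 132.353 / 492.004 = 0.2690.

26.90 weight percent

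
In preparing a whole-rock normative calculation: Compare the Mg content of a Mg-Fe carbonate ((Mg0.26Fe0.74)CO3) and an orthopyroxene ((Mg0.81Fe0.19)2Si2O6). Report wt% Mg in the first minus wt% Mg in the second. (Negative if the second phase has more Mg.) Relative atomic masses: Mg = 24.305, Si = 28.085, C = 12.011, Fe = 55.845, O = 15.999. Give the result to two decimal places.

First mineral: 6.319 g Mg in 107.653 g formula = 5.87 wt% Mg.
Second mineral: 39.374 g Mg in 212.759 g formula = 18.51 wt% Mg.
5.87% − 18.51% gives a difference of -12.64 percentage points.

-12.64 percentage points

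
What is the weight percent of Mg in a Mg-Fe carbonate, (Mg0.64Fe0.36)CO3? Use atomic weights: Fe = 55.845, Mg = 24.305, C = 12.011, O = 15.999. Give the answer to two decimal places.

16.26 mass %

Formula mass = 0.64·24.305 + 0.36·55.845 + 1·12.011 + 3·15.999 = 95.667 g/mol, of which 15.555 g is Mg.
So Mg makes up 15.555/95.667 = 0.1626 of the mass, i.e. 16.26%.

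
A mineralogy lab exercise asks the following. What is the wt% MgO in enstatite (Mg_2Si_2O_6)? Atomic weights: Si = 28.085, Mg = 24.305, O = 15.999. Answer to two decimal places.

Formula mass = 200.774 g/mol.
2 Mg → 2.0000 mol MgO per formula unit; M(MgO) = 40.304, so MgO mass = 80.608 g.
80.608/200.774 × 100 = 40.15 wt%.

40.15 wt%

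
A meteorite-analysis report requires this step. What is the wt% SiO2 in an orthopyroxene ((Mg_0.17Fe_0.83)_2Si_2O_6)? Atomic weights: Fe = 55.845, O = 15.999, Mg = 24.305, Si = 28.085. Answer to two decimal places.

Formula mass = 253.130 g/mol.
2 Si → 2.0000 mol SiO2 per formula unit; M(SiO2) = 60.083, so SiO2 mass = 120.166 g.
120.166/253.130 × 100 = 47.47 wt%.

47.47 wt%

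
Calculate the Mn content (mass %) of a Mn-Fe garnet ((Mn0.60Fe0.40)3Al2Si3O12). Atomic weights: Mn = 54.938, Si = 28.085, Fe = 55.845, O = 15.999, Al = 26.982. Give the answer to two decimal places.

19.93 mass %

Molar mass of (Mn0.60Fe0.40)3Al2Si3O12: 1.80×54.938 + 1.20×55.845 + 2×26.982 + 3×28.085 + 12×15.999 = 496.109 g/mol.
Mass of Mn per formula unit: 1.80 × 54.938 = 98.888 g.
Weight fraction Mn = 98.888 / 496.109 = 0.1993.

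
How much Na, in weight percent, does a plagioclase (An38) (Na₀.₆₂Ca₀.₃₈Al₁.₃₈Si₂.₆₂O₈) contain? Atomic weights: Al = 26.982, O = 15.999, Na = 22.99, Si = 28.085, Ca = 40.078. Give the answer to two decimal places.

Formula mass = 0.62×22.99 + 0.38×40.078 + 1.38×26.982 + 2.62×28.085 + 8×15.999 = 268.293 g/mol, of which 14.254 g is Na.
So Na makes up 14.254/268.293 = 0.0531 of the mass, i.e. 5.31%.

5.31 weight percent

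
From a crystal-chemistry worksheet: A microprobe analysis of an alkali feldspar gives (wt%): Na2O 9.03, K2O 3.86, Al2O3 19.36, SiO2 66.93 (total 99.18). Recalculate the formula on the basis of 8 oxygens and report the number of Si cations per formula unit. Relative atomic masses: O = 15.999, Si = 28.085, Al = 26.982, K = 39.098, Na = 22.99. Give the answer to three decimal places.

2.986 Si apfu

Na2O: 9.03/61.979 = 0.14569 mol → 0.29138 mol Na, 0.14569 mol O.
K2O: 3.86/94.195 = 0.04098 mol → 0.08196 mol K, 0.04098 mol O.
Al2O3: 19.36/101.961 = 0.18988 mol → 0.37976 mol Al, 0.56964 mol O.
SiO2: 66.93/60.083 = 1.11396 mol → 1.11396 mol Si, 2.22792 mol O.
Total oxygen = 2.98423 mol. Normalization factor = 8/2.98423 = 2.68076.
Si per 8 O = 1.11396 × 2.68076 = 2.986.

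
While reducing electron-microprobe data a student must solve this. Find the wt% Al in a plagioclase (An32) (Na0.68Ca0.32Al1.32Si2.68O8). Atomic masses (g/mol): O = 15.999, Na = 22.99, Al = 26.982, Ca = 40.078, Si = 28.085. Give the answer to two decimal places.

Formula mass = 0.68*22.99 + 0.32*40.078 + 1.32*26.982 + 2.68*28.085 + 8*15.999 = 267.334 g/mol, of which 35.616 g is Al.
So Al makes up 35.616/267.334 = 0.1332 of the mass, i.e. 13.32%.

13.32 mass %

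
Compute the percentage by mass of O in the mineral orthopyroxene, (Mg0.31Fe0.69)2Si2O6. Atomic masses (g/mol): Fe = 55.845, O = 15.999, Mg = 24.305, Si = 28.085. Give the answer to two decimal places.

M((Mg0.31Fe0.69)2Si2O6) = 244.299 g/mol.
O contributes 6 × 15.999 = 95.994 g per mole.
95.994/244.299 = 0.3929 → 39.29%.

39.29 weight percent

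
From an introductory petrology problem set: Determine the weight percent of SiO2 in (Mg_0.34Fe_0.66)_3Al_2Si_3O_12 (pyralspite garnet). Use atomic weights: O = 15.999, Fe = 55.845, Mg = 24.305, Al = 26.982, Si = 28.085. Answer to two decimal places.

Molar mass of (Mg_0.34Fe_0.66)_3Al_2Si_3O_12 = 1.02×24.305 + 1.98×55.845 + 2×26.982 + 3×28.085 + 12×15.999 = 465.571 g/mol.
Each formula unit contains 3 Si, equivalent to 3/1 = 3.0000 mol SiO2.
M(SiO2) = 1×28.085 + 2×15.999 = 60.083 g/mol.
Mass of SiO2 per formula unit = 3.0000 × 60.083 = 180.249 g.
SiO2 wt% = 180.249 / 465.571 × 100 = 38.72%.

38.72 wt%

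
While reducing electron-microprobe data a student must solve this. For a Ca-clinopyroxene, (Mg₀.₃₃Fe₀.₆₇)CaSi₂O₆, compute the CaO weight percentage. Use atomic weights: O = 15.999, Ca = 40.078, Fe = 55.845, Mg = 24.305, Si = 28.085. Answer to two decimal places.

23.59 wt%

M((Mg₀.₃₃Fe₀.₆₇)CaSi₂O₆) = 237.679 g/mol; M(CaO) = 56.077 g/mol.
Moles CaO per formula unit = 1 Ca ÷ 1 = 1.0000.
CaO fraction = (1.0000 × 56.077) / 237.679 = 56.077/237.679 = 0.2359.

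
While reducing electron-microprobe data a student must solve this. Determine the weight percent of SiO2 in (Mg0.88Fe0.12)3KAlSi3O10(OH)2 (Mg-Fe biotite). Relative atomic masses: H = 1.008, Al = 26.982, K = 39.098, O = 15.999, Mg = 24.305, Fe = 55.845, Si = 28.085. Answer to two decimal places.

42.05 wt%

M((Mg0.88Fe0.12)3KAlSi3O10(OH)2) = 428.608 g/mol; M(SiO2) = 60.083 g/mol.
Moles SiO2 per formula unit = 3 Si ÷ 1 = 3.0000.
SiO2 fraction = (3.0000 × 60.083) / 428.608 = 180.249/428.608 = 0.4205.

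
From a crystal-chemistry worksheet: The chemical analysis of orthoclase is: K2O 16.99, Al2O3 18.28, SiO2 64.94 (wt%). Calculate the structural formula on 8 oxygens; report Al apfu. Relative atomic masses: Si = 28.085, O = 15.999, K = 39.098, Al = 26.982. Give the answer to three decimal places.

0.996 Al apfu

16.99 wt% K2O ÷ 94.195 g/mol = 0.18037 mol, giving 0.36074 K and 0.18037 O.
18.28 wt% Al2O3 ÷ 101.961 g/mol = 0.17928 mol, giving 0.35856 Al and 0.53784 O.
64.94 wt% SiO2 ÷ 60.083 g/mol = 1.08084 mol, giving 1.08084 Si and 2.16168 O.
Oxygen sums to 2.87989; scaling by 8/2.87989 = 2.77788 puts the formula on 8 O.
Al: 0.35856 × 2.77788 = 0.996 atoms per formula unit.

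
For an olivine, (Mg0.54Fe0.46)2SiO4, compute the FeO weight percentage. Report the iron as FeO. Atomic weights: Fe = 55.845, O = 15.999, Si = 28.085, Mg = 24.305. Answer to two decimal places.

Formula mass = 169.708 g/mol.
0.92 Fe → 0.9200 mol FeO per formula unit; M(FeO) = 71.844, so FeO mass = 66.096 g.
66.096/169.708 × 100 = 38.95 wt%.

38.95 wt%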